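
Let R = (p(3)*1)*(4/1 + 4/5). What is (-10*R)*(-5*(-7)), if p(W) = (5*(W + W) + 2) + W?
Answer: -58800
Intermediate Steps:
p(W) = 2 + 11*W (p(W) = (5*(2*W) + 2) + W = (10*W + 2) + W = (2 + 10*W) + W = 2 + 11*W)
R = 168 (R = ((2 + 11*3)*1)*(4/1 + 4/5) = ((2 + 33)*1)*(4*1 + 4*(1/5)) = (35*1)*(4 + 4/5) = 35*(24/5) = 168)
(-10*R)*(-5*(-7)) = (-10*168)*(-5*(-7)) = -1680*35 = -58800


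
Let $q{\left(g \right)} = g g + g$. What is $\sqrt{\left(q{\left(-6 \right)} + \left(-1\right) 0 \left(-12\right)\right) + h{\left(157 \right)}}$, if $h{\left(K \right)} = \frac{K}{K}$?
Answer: $\sqrt{31} \approx 5.5678$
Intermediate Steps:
$h{\left(K \right)} = 1$
$q{\left(g \right)} = g + g^{2}$ ($q{\left(g \right)} = g^{2} + g = g + g^{2}$)
$\sqrt{\left(q{\left(-6 \right)} + \left(-1\right) 0 \left(-12\right)\right) + h{\left(157 \right)}} = \sqrt{\left(- 6 \left(1 - 6\right) + \left(-1\right) 0 \left(-12\right)\right) + 1} = \sqrt{\left(\left(-6\right) \left(-5\right) + 0 \left(-12\right)\right) + 1} = \sqrt{\left(30 + 0\right) + 1} = \sqrt{30 + 1} = \sqrt{31}$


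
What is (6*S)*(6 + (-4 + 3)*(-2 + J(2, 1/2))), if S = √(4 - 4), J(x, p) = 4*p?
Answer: 0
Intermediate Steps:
S = 0 (S = √0 = 0)
(6*S)*(6 + (-4 + 3)*(-2 + J(2, 1/2))) = (6*0)*(6 + (-4 + 3)*(-2 + 4/2)) = 0*(6 - (-2 + 4*(½))) = 0*(6 - (-2 + 2)) = 0*(6 - 1*0) = 0*(6 + 0) = 0*6 = 0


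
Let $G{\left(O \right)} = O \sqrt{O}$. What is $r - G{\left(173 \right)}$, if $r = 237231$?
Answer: $237231 - 173 \sqrt{173} \approx 2.3496 \cdot 10^{5}$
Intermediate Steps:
$G{\left(O \right)} = O^{\frac{3}{2}}$
$r - G{\left(173 \right)} = 237231 - 173^{\frac{3}{2}} = 237231 - 173 \sqrt{173}$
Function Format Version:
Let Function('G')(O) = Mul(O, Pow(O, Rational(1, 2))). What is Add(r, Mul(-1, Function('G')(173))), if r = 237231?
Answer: Add(237231, Mul(-173, Pow(173, Rational(1, 2)))) ≈ 2.3496e+5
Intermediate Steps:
Function('G')(O) = Pow(O, Rational(3, 2))
Add(r, Mul(-1, Function('G')(173))) = Add(237231, Mul(-1, Pow(173, Rational(3, 2)))) = Add(237231, Mul(-1, Mul(173, Pow(173, Rational(1, 2))))) = Add(237231, Mul(-173, Pow(173, Rational(1, 2))))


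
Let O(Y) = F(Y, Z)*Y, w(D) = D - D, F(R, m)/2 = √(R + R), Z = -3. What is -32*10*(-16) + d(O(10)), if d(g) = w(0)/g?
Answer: 5120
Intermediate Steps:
F(R, m) = 2*√2*√R (F(R, m) = 2*√(R + R) = 2*√(2*R) = 2*(√2*√R) = 2*√2*√R)
w(D) = 0
O(Y) = 2*√2*Y^(3/2) (O(Y) = (2*√2*√Y)*Y = 2*√2*Y^(3/2))
d(g) = 0 (d(g) = 0/g = 0)
-32*10*(-16) + d(O(10)) = -32*10*(-16) + 0 = -320*(-16) + 0 = 5120 + 0 = 5120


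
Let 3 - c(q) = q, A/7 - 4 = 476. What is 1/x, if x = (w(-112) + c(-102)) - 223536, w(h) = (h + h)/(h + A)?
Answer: -29/6479501 ≈ -4.4757e-6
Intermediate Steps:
A = 3360 (A = 28 + 7*476 = 28 + 3332 = 3360)
c(q) = 3 - q
w(h) = 2*h/(3360 + h) (w(h) = (h + h)/(h + 3360) = (2*h)/(3360 + h) = 2*h/(3360 + h))
x = -6479501/29 (x = (2*(-112)/(3360 - 112) + (3 - 1*(-102))) - 223536 = (2*(-112)/3248 + (3 + 102)) - 223536 = (2*(-112)*(1/3248) + 105) - 223536 = (-2/29 + 105) - 223536 = 3043/29 - 223536 = -6479501/29 ≈ -2.2343e+5)
1/x = 1/(-6479501/29) = -29/6479501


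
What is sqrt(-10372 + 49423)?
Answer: 3*sqrt(4339) ≈ 197.61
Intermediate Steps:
sqrt(-10372 + 49423) = sqrt(39051) = 3*sqrt(4339)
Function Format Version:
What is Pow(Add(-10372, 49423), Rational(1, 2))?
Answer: Mul(3, Pow(4339, Rational(1, 2))) ≈ 197.61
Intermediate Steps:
Pow(Add(-10372, 49423), Rational(1, 2)) = Pow(39051, Rational(1, 2)) = Mul(3, Pow(4339, Rational(1, 2)))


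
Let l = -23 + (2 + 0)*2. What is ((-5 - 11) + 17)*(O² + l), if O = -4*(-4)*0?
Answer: -19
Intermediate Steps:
O = 0 (O = 16*0 = 0)
l = -19 (l = -23 + 2*2 = -23 + 4 = -19)
((-5 - 11) + 17)*(O² + l) = ((-5 - 11) + 17)*(0² - 19) = (-16 + 17)*(0 - 19) = 1*(-19) = -19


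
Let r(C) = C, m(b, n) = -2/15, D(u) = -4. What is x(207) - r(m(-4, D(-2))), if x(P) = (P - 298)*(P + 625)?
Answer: -1135678/15 ≈ -75712.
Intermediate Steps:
m(b, n) = -2/15 (m(b, n) = -2*1/15 = -2/15)
x(P) = (-298 + P)*(625 + P)
x(207) - r(m(-4, D(-2))) = (-186250 + 207² + 327*207) - 1*(-2/15) = (-186250 + 42849 + 67689) + 2/15 = -75712 + 2/15 = -1135678/15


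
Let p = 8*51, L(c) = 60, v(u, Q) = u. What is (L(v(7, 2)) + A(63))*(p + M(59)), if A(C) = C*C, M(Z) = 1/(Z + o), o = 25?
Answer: 46028639/28 ≈ 1.6439e+6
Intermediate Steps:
p = 408
M(Z) = 1/(25 + Z) (M(Z) = 1/(Z + 25) = 1/(25 + Z))
A(C) = C²
(L(v(7, 2)) + A(63))*(p + M(59)) = (60 + 63²)*(408 + 1/(25 + 59)) = (60 + 3969)*(408 + 1/84) = 4029*(408 + 1/84) = 4029*(34273/84) = 46028639/28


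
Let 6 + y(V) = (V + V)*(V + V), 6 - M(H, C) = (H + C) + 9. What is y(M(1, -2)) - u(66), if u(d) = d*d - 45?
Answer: -4301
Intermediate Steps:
u(d) = -45 + d² (u(d) = d² - 45 = -45 + d²)
M(H, C) = -3 - C - H (M(H, C) = 6 - ((H + C) + 9) = 6 - ((C + H) + 9) = 6 - (9 + C + H) = 6 + (-9 - C - H) = -3 - C - H)
y(V) = -6 + 4*V² (y(V) = -6 + (V + V)*(V + V) = -6 + (2*V)*(2*V) = -6 + 4*V²)
y(M(1, -2)) - u(66) = (-6 + 4*(-3 - 1*(-2) - 1*1)²) - (-45 + 66²) = (-6 + 4*(-3 + 2 - 1)²) - (-45 + 4356) = (-6 + 4*(-2)²) - 1*4311 = (-6 + 4*4) - 4311 = (-6 + 16) - 4311 = 10 - 4311 = -4301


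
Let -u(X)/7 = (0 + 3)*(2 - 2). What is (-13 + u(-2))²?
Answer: 169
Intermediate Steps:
u(X) = 0 (u(X) = -7*(0 + 3)*(2 - 2) = -21*0 = -7*0 = 0)
(-13 + u(-2))² = (-13 + 0)² = (-13)² = 169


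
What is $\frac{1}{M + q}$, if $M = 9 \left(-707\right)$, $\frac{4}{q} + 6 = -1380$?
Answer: $- \frac{693}{4409561} \approx -0.00015716$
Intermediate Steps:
$q = - \frac{2}{693}$ ($q = \frac{4}{-6 - 1380} = \frac{4}{-1386} = 4 \left(- \frac{1}{1386}\right) = - \frac{2}{693} \approx -0.002886$)
$M = -6363$
$\frac{1}{M + q} = \frac{1}{-6363 - \frac{2}{693}} = \frac{1}{- \frac{4409561}{693}} = - \frac{693}{4409561}$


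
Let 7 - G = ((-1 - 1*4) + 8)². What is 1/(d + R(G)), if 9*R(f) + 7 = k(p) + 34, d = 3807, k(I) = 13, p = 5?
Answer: 9/34303 ≈ 0.00026237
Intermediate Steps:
G = -2 (G = 7 - ((-1 - 1*4) + 8)² = 7 - ((-1 - 4) + 8)² = 7 - (-5 + 8)² = 7 - 1*3² = 7 - 1*9 = 7 - 9 = -2)
R(f) = 40/9 (R(f) = -7/9 + (13 + 34)/9 = -7/9 + (⅑)*47 = -7/9 + 47/9 = 40/9)
1/(d + R(G)) = 1/(3807 + 40/9) = 1/(34303/9) = 9/34303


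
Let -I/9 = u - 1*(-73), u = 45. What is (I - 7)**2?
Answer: 1142761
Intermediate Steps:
I = -1062 (I = -9*(45 - 1*(-73)) = -9*(45 + 73) = -9*118 = -1062)
(I - 7)**2 = (-1062 - 7)**2 = (-1069)**2 = 1142761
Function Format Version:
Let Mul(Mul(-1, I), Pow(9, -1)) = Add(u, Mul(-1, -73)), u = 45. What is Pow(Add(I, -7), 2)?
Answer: 1142761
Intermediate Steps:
I = -1062 (I = Mul(-9, Add(45, Mul(-1, -73))) = Mul(-9, Add(45, 73)) = Mul(-9, 118) = -1062)
Pow(Add(I, -7), 2) = Pow(Add(-1062, -7), 2) = Pow(-1069, 2) = 1142761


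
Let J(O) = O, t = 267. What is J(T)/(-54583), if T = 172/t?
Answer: -172/14573661 ≈ -1.1802e-5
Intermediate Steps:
T = 172/267 ≈ 0.64419
J(T)/(-54583) = (172/267)/(-54583) = (172/267)*(-1/54583) = -172/14573661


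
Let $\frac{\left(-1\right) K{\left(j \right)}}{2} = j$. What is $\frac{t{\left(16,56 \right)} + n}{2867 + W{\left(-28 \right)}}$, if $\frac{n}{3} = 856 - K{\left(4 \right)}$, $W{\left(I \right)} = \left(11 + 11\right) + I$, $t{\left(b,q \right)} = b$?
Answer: $\frac{2608}{2861} \approx 0.91157$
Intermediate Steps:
$W{\left(I \right)} = 22 + I$
$K{\left(j \right)} = - 2 j$
$n = 2592$ ($n = 3 \left(856 - \left(-2\right) 4\right) = 3 \left(856 - -8\right) = 3 \left(856 + 8\right) = 3 \cdot 864 = 2592$)
$\frac{t{\left(16,56 \right)} + n}{2867 + W{\left(-28 \right)}} = \frac{16 + 2592}{2867 + \left(22 - 28\right)} = \frac{2608}{2867 - 6} = \frac{2608}{2861}$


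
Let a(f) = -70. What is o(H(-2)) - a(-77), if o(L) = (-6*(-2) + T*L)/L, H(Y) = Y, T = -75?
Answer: -11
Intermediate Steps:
o(L) = (12 - 75*L)/L (o(L) = (-6*(-2) - 75*L)/L = (12 - 75*L)/L)
o(H(-2)) - a(-77) = (-75 + 12/(-2)) - 1*(-70) = (-75 + 12*(-½)) + 70 = (-75 - 6) + 70 = -81 + 70 = -11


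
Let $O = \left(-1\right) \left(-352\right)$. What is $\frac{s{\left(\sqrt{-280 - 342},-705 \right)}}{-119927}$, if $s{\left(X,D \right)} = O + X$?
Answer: $- \frac{352}{119927} - \frac{i \sqrt{622}}{119927} \approx -0.0029351 - 0.00020796 i$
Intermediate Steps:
$O = 352$
$s{\left(X,D \right)} = 352 + X$
$\frac{s{\left(\sqrt{-280 - 342},-705 \right)}}{-119927} = \frac{352 + \sqrt{-280 - 342}}{-119927} = \left(352 + \sqrt{-622}\right) \left(- \frac{1}{119927}\right) = \left(352 + i \sqrt{622}\right) \left(- \frac{1}{119927}\right) = - \frac{352}{119927} - \frac{i \sqrt{622}}{119927}$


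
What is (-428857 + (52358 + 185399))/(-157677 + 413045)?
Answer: -47775/63842 ≈ -0.74833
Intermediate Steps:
(-428857 + (52358 + 185399))/(-157677 + 413045) = (-428857 + 237757)/255368 = -191100*1/255368 = -47775/63842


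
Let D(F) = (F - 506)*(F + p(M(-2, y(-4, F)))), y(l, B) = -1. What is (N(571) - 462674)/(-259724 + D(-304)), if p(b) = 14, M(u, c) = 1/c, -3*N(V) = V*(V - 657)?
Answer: 334729/18618 ≈ 17.979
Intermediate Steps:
N(V) = -V*(-657 + V)/3 (N(V) = -V*(V - 657)/3 = -V*(-657 + V)/3)
M(u, c) = 1/c
D(F) = (-506 + F)*(14 + F) (D(F) = (F - 506)*(F + 14) = (-506 + F)*(14 + F))
(N(571) - 462674)/(-259724 + D(-304)) = ((⅓)*571*(657 - 1*571) - 462674)/(-259724 + (-7084 + (-304)² - 492*(-304))) = ((⅓)*571*(657 - 571) - 462674)/(-259724 + (-7084 + 92416 + 149568)) = ((⅓)*571*86 - 462674)/(-259724 + 234900) = (49106/3 - 462674)/(-24824) = -1338916/3*(-1/24824) = 334729/18618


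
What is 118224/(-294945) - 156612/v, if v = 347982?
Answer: -4851763906/5701975055 ≈ -0.85089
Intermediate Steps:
118224/(-294945) - 156612/v = 118224/(-294945) - 156612/347982 = 118224*(-1/294945) - 156612*1/347982 = -39408/98315 - 26102/57997 = -4851763906/5701975055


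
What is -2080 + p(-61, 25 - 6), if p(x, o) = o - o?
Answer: -2080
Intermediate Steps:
p(x, o) = 0
-2080 + p(-61, 25 - 6) = -2080 + 0 = -2080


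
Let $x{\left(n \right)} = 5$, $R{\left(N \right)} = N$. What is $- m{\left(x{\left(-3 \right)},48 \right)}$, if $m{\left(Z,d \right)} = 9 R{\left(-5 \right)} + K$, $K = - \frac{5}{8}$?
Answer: $\frac{365}{8} \approx 45.625$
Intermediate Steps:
$K = - \frac{5}{8}$ ($K = \left(-5\right) \frac{1}{8} = - \frac{5}{8} \approx -0.625$)
$m{\left(Z,d \right)} = - \frac{365}{8}$ ($m{\left(Z,d \right)} = 9 \left(-5\right) - \frac{5}{8} = -45 - \frac{5}{8} = - \frac{365}{8}$)
$- m{\left(x{\left(-3 \right)},48 \right)} = \left(-1\right) \left(- \frac{365}{8}\right) = \frac{365}{8}$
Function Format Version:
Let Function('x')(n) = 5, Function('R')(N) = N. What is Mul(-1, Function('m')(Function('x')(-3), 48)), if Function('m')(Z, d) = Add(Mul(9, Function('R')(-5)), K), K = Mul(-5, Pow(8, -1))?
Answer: Rational(365, 8) ≈ 45.625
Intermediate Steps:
K = Rational(-5, 8) (K = Mul(-5, Rational(1, 8)) = Rational(-5, 8) ≈ -0.62500)
Function('m')(Z, d) = Rational(-365, 8) (Function('m')(Z, d) = Add(Mul(9, -5), Rational(-5, 8)) = Add(-45, Rational(-5, 8)) = Rational(-365, 8))
Mul(-1, Function('m')(Function('x')(-3), 48)) = Mul(-1, Rational(-365, 8)) = Rational(365, 8)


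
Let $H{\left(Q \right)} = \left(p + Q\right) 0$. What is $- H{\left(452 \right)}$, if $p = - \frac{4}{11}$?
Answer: $0$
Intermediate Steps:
$p = - \frac{4}{11}$ ($p = \left(-4\right) \frac{1}{11} = - \frac{4}{11} \approx -0.36364$)
$H{\left(Q \right)} = 0$ ($H{\left(Q \right)} = \left(- \frac{4}{11} + Q\right) 0 = 0$)
$- H{\left(452 \right)} = \left(-1\right) 0 = 0$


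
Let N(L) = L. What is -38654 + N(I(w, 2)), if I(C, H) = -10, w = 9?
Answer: -38664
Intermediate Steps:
-38654 + N(I(w, 2)) = -38654 - 10 = -38664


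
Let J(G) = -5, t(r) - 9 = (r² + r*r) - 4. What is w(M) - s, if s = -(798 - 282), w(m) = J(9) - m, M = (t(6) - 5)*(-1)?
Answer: 583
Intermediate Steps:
t(r) = 5 + 2*r² (t(r) = 9 + ((r² + r*r) - 4) = 9 + ((r² + r²) - 4) = 9 + (2*r² - 4) = 9 + (-4 + 2*r²) = 5 + 2*r²)
M = -72 (M = ((5 + 2*6²) - 5)*(-1) = ((5 + 2*36) - 5)*(-1) = ((5 + 72) - 5)*(-1) = (77 - 5)*(-1) = 72*(-1) = -72)
w(m) = -5 - m
s = -516 (s = -1*516 = -516)
w(M) - s = (-5 - 1*(-72)) - 1*(-516) = (-5 + 72) + 516 = 67 + 516 = 583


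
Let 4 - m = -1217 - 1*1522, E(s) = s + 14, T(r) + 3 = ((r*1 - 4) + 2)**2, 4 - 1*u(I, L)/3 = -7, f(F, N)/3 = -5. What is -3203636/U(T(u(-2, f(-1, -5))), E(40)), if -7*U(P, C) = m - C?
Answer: 22425452/2689 ≈ 8339.7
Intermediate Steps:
f(F, N) = -15 (f(F, N) = 3*(-5) = -15)
u(I, L) = 33 (u(I, L) = 12 - 3*(-7) = 12 + 21 = 33)
T(r) = -3 + (-2 + r)**2 (T(r) = -3 + ((r*1 - 4) + 2)**2 = -3 + ((r - 4) + 2)**2 = -3 + ((-4 + r) + 2)**2 = -3 + (-2 + r)**2)
E(s) = 14 + s
m = 2743 (m = 4 - (-1217 - 1*1522) = 4 - (-1217 - 1522) = 4 - 1*(-2739) = 4 + 2739 = 2743)
U(P, C) = -2743/7 + C/7 (U(P, C) = -(2743 - C)/7 = -2743/7 + C/7)
-3203636/U(T(u(-2, f(-1, -5))), E(40)) = -3203636/(-2743/7 + (14 + 40)/7) = -3203636/(-2743/7 + (1/7)*54) = -3203636/(-2743/7 + 54/7) = -3203636/(-2689/7) = -3203636*(-7/2689) = 22425452/2689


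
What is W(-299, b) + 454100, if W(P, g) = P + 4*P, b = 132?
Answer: 452605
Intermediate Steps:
W(P, g) = 5*P
W(-299, b) + 454100 = 5*(-299) + 454100 = -1495 + 454100 = 452605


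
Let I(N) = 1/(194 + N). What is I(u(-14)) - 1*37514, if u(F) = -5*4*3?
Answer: -5026875/134 ≈ -37514.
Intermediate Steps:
u(F) = -60 (u(F) = -20*3 = -60)
I(u(-14)) - 1*37514 = 1/(194 - 60) - 1*37514 = 1/134 - 37514 = -5026875/134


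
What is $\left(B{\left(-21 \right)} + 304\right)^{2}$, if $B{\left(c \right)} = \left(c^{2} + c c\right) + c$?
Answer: $1357225$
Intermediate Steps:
$B{\left(c \right)} = c + 2 c^{2}$ ($B{\left(c \right)} = \left(c^{2} + c^{2}\right) + c = 2 c^{2} + c = c + 2 c^{2}$)
$\left(B{\left(-21 \right)} + 304\right)^{2} = \left(- 21 \left(1 + 2 \left(-21\right)\right) + 304\right)^{2} = \left(- 21 \left(1 - 42\right) + 304\right)^{2} = \left(\left(-21\right) \left(-41\right) + 304\right)^{2} = \left(861 + 304\right)^{2} = 1165^{2} = 1357225$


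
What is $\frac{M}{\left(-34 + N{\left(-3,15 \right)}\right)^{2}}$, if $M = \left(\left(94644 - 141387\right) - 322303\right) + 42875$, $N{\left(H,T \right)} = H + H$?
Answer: $- \frac{326171}{1600} \approx -203.86$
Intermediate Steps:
$N{\left(H,T \right)} = 2 H$
$M = -326171$ ($M = \left(-46743 - 322303\right) + 42875 = -369046 + 42875 = -326171$)
$\frac{M}{\left(-34 + N{\left(-3,15 \right)}\right)^{2}} = - \frac{326171}{\left(-34 + 2 \left(-3\right)\right)^{2}} = - \frac{326171}{\left(-34 - 6\right)^{2}} = - \frac{326171}{\left(-40\right)^{2}} = - \frac{326171}{1600}$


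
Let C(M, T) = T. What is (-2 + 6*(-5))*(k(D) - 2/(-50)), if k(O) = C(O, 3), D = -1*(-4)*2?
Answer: -2432/25 ≈ -97.280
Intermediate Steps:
D = 8 (D = 4*2 = 8)
k(O) = 3
(-2 + 6*(-5))*(k(D) - 2/(-50)) = (-2 + 6*(-5))*(3 - 2/(-50)) = (-2 - 30)*(3 - 2*(-1/50)) = -32*(3 + 1/25) = -32*76/25 = -2432/25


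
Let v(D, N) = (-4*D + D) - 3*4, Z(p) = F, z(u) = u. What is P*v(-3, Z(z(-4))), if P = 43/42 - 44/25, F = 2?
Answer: 773/350 ≈ 2.2086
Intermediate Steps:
Z(p) = 2
v(D, N) = -12 - 3*D (v(D, N) = -3*D - 12 = -12 - 3*D)
P = -773/1050 (P = 43*(1/42) - 44*1/25 = 43/42 - 44/25 = -773/1050 ≈ -0.73619)
P*v(-3, Z(z(-4))) = -773*(-12 - 3*(-3))/1050 = -773*(-12 + 9)/1050 = -773/1050*(-3) = 773/350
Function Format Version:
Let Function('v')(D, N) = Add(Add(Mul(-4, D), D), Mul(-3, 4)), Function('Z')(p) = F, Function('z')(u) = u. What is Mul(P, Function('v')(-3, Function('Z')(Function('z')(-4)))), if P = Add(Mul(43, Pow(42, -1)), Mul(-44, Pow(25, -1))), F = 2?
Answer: Rational(773, 350) ≈ 2.2086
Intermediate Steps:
Function('Z')(p) = 2
Function('v')(D, N) = Add(-12, Mul(-3, D)) (Function('v')(D, N) = Add(Mul(-3, D), -12) = Add(-12, Mul(-3, D)))
P = Rational(-773, 1050) (P = Add(Mul(43, Rational(1, 42)), Mul(-44, Rational(1, 25))) = Add(Rational(43, 42), Rational(-44, 25)) = Rational(-773, 1050) ≈ -0.73619)
Mul(P, Function('v')(-3, Function('Z')(Function('z')(-4)))) = Mul(Rational(-773, 1050), Add(-12, Mul(-3, -3))) = Mul(Rational(-773, 1050), Add(-12, 9)) = Mul(Rational(-773, 1050), -3) = Rational(773, 350)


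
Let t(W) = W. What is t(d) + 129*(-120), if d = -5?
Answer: -15485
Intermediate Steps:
t(d) + 129*(-120) = -5 + 129*(-120) = -5 - 15480 = -15485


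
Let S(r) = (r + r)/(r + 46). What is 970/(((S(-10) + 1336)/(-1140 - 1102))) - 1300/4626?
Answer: -45279374930/27799947 ≈ -1628.8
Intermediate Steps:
S(r) = 2*r/(46 + r) (S(r) = (2*r)/(46 + r) = 2*r/(46 + r))
970/(((S(-10) + 1336)/(-1140 - 1102))) - 1300/4626 = 970/(((2*(-10)/(46 - 10) + 1336)/(-1140 - 1102))) - 1300/4626 = 970/(((2*(-10)/36 + 1336)/(-2242))) - 1300*1/4626 = 970/(((2*(-10)*(1/36) + 1336)*(-1/2242))) - 650/2313 = 970/(((-5/9 + 1336)*(-1/2242))) - 650/2313 = 970/(((12019/9)*(-1/2242))) - 650/2313 = 970/(-12019/20178) - 650/2313 = 970*(-20178/12019) - 650/2313 = -19572660/12019 - 650/2313 = -45279374930/27799947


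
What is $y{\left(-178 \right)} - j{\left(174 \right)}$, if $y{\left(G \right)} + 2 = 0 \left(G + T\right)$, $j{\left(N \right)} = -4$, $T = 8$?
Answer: $2$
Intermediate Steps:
$y{\left(G \right)} = -2$ ($y{\left(G \right)} = -2 + 0 \left(G + 8\right) = -2 + 0 \left(8 + G\right) = -2 + 0 = -2$)
$y{\left(-178 \right)} - j{\left(174 \right)} = -2 - -4 = -2 + 4 = 2$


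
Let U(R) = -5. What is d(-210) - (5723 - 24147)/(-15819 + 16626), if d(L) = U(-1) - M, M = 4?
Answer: 11161/807 ≈ 13.830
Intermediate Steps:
d(L) = -9 (d(L) = -5 - 1*4 = -5 - 4 = -9)
d(-210) - (5723 - 24147)/(-15819 + 16626) = -9 - (5723 - 24147)/(-15819 + 16626) = -9 - (-18424)/807 = -9 - 1*(-18424/807) = -9 + 18424/807 = 11161/807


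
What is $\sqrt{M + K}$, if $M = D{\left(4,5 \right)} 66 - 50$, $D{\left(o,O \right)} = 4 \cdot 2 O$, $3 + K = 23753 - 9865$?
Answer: $5 \sqrt{659} \approx 128.35$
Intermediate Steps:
$K = 13885$ ($K = -3 + \left(23753 - 9865\right) = -3 + 13888 = 13885$)
$D{\left(o,O \right)} = 8 O$
$M = 2590$ ($M = 8 \cdot 5 \cdot 66 - 50 = 40 \cdot 66 - 50 = 2640 - 50 = 2590$)
$\sqrt{M + K} = \sqrt{2590 + 13885} = \sqrt{16475} = 5 \sqrt{659}$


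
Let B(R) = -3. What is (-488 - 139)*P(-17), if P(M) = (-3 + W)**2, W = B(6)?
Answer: -22572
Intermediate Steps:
W = -3
P(M) = 36 (P(M) = (-3 - 3)**2 = (-6)**2 = 36)
(-488 - 139)*P(-17) = (-488 - 139)*36 = -627*36 = -22572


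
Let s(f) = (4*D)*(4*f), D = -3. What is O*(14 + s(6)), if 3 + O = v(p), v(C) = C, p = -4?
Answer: 1918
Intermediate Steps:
s(f) = -48*f (s(f) = (4*(-3))*(4*f) = -48*f)
O = -7 (O = -3 - 4 = -7)
O*(14 + s(6)) = -7*(14 - 48*6) = -7*(14 - 288) = -7*(-274) = 1918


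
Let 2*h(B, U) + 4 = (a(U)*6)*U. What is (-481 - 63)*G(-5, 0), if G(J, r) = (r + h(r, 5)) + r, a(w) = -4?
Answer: 33728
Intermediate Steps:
h(B, U) = -2 - 12*U (h(B, U) = -2 + ((-4*6)*U)/2 = -2 + (-24*U)/2 = -2 - 12*U)
G(J, r) = -62 + 2*r (G(J, r) = (r + (-2 - 12*5)) + r = (r + (-2 - 60)) + r = (r - 62) + r = (-62 + r) + r = -62 + 2*r)
(-481 - 63)*G(-5, 0) = (-481 - 63)*(-62 + 2*0) = -544*(-62 + 0) = -544*(-62) = 33728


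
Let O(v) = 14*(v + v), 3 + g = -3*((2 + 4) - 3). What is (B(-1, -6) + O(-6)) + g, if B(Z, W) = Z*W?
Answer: -174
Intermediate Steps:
B(Z, W) = W*Z
g = -12 (g = -3 - 3*((2 + 4) - 3) = -3 - 3*(6 - 3) = -3 - 3*3 = -3 - 9 = -12)
O(v) = 28*v (O(v) = 14*(2*v) = 28*v)
(B(-1, -6) + O(-6)) + g = (-6*(-1) + 28*(-6)) - 12 = (6 - 168) - 12 = -162 - 12 = -174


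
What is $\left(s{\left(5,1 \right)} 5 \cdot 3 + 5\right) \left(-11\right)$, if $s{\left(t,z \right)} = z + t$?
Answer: $-1045$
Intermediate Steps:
$s{\left(t,z \right)} = t + z$
$\left(s{\left(5,1 \right)} 5 \cdot 3 + 5\right) \left(-11\right) = \left(\left(5 + 1\right) 5 \cdot 3 + 5\right) \left(-11\right) = \left(6 \cdot 5 \cdot 3 + 5\right) \left(-11\right) = \left(30 \cdot 3 + 5\right) \left(-11\right) = \left(90 + 5\right) \left(-11\right) = 95 \left(-11\right) = -1045$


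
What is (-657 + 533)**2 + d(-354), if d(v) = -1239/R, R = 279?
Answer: 1429555/93 ≈ 15372.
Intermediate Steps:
d(v) = -413/93 (d(v) = -1239/279 = -1239*1/279 = -413/93)
(-657 + 533)**2 + d(-354) = (-657 + 533)**2 - 413/93 = (-124)**2 - 413/93 = 15376 - 413/93 = 1429555/93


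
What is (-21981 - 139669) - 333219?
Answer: -494869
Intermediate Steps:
(-21981 - 139669) - 333219 = -161650 - 333219 = -494869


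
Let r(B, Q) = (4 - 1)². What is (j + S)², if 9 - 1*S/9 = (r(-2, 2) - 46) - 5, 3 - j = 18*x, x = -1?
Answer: 230400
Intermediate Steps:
r(B, Q) = 9 (r(B, Q) = 3² = 9)
j = 21 (j = 3 - 18*(-1) = 3 - 1*(-18) = 3 + 18 = 21)
S = 459 (S = 81 - 9*((9 - 46) - 5) = 81 - 9*(-37 - 5) = 81 - 9*(-42) = 81 + 378 = 459)
(j + S)² = (21 + 459)² = 480² = 230400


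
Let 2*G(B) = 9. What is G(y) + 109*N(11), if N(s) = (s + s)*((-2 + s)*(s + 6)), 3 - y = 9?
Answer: 733797/2 ≈ 3.6690e+5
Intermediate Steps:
y = -6 (y = 3 - 1*9 = 3 - 9 = -6)
G(B) = 9/2 (G(B) = (1/2)*9 = 9/2)
N(s) = 2*s*(-2 + s)*(6 + s) (N(s) = (2*s)*((-2 + s)*(6 + s)) = 2*s*(-2 + s)*(6 + s))
G(y) + 109*N(11) = 9/2 + 109*(2*11*(-12 + 11**2 + 4*11)) = 9/2 + 109*(2*11*(-12 + 121 + 44)) = 9/2 + 109*(2*11*153) = 9/2 + 109*3366 = 9/2 + 366894 = 733797/2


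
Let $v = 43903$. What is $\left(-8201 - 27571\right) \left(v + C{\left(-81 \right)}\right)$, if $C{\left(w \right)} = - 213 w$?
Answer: $-2187672432$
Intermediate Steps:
$\left(-8201 - 27571\right) \left(v + C{\left(-81 \right)}\right) = \left(-8201 - 27571\right) \left(43903 - -17253\right) = - 35772 \left(43903 + 17253\right) = \left(-35772\right) 61156 = -2187672432$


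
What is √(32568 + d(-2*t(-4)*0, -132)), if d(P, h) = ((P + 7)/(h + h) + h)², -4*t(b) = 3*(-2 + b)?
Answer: √3484730353/264 ≈ 223.60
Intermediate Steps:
t(b) = 3/2 - 3*b/4 (t(b) = -3*(-2 + b)/4 = -(-6 + 3*b)/4 = 3/2 - 3*b/4)
d(P, h) = (h + (7 + P)/(2*h))² (d(P, h) = ((7 + P)/((2*h)) + h)² = ((7 + P)*(1/(2*h)) + h)² = ((7 + P)/(2*h) + h)² = (h + (7 + P)/(2*h))²)
√(32568 + d(-2*t(-4)*0, -132)) = √(32568 + (¼)*(7 - 2*(3/2 - ¾*(-4))*0 + 2*(-132)²)²/(-132)²) = √(32568 + (¼)*(1/17424)*(7 - 2*(3/2 + 3)*0 + 2*17424)²) = √(32568 + (¼)*(1/17424)*(7 - 2*9/2*0 + 34848)²) = √(32568 + (¼)*(1/17424)*(7 - 9*0 + 34848)²) = √(32568 + (¼)*(1/17424)*(7 + 0 + 34848)²) = √(32568 + (¼)*(1/17424)*34855²) = √(32568 + (¼)*(1/17424)*1214871025) = √(32568 + 1214871025/69696) = √(3484730353/69696) = √3484730353/264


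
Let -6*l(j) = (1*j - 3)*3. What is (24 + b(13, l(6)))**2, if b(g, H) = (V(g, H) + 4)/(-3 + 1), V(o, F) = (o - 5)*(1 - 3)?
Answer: 900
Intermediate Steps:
l(j) = 3/2 - j/2 (l(j) = -(1*j - 3)*3/6 = -(j - 3)*3/6 = -(-3 + j)*3/6 = -(-9 + 3*j)/6 = 3/2 - j/2)
V(o, F) = 10 - 2*o (V(o, F) = (-5 + o)*(-2) = 10 - 2*o)
b(g, H) = -7 + g (b(g, H) = ((10 - 2*g) + 4)/(-3 + 1) = (14 - 2*g)/(-2) = (14 - 2*g)*(-1/2) = -7 + g)
(24 + b(13, l(6)))**2 = (24 + (-7 + 13))**2 = (24 + 6)**2 = 30**2 = 900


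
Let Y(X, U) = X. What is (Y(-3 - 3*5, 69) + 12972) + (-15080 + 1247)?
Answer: -879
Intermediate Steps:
(Y(-3 - 3*5, 69) + 12972) + (-15080 + 1247) = ((-3 - 3*5) + 12972) + (-15080 + 1247) = ((-3 - 15) + 12972) - 13833 = (-18 + 12972) - 13833 = 12954 - 13833 = -879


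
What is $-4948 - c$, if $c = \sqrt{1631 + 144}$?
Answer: $-4948 - 5 \sqrt{71} \approx -4990.1$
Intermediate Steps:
$c = 5 \sqrt{71}$ ($c = \sqrt{1775} = 5 \sqrt{71} \approx 42.131$)
$-4948 - c = -4948 - 5 \sqrt{71}$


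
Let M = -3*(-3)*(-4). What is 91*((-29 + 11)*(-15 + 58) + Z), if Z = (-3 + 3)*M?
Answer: -70434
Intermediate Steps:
M = -36 (M = 9*(-4) = -36)
Z = 0 (Z = (-3 + 3)*(-36) = 0*(-36) = 0)
91*((-29 + 11)*(-15 + 58) + Z) = 91*((-29 + 11)*(-15 + 58) + 0) = 91*(-18*43 + 0) = 91*(-774 + 0) = 91*(-774) = -70434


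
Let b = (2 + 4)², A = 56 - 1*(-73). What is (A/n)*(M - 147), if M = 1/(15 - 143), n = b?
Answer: -809131/1536 ≈ -526.78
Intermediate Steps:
A = 129 (A = 56 + 73 = 129)
b = 36 (b = 6² = 36)
n = 36
M = -1/128 (M = 1/(-128) = -1/128 ≈ -0.0078125)
(A/n)*(M - 147) = (129/36)*(-1/128 - 147) = (129*(1/36))*(-18817/128) = (43/12)*(-18817/128) = -809131/1536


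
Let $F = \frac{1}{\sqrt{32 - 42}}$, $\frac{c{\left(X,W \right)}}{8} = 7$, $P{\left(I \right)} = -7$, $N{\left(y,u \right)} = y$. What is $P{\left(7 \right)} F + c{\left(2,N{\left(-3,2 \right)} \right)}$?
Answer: $56 + \frac{7 i \sqrt{10}}{10} \approx 56.0 + 2.2136 i$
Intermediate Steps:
$c{\left(X,W \right)} = 56$ ($c{\left(X,W \right)} = 8 \cdot 7 = 56$)
$F = - \frac{i \sqrt{10}}{10}$ ($F = \frac{1}{\sqrt{-10}} = \frac{1}{i \sqrt{10}} = - \frac{i \sqrt{10}}{10} \approx - 0.31623 i$)
$P{\left(7 \right)} F + c{\left(2,N{\left(-3,2 \right)} \right)} = - 7 \left(- \frac{i \sqrt{10}}{10}\right) + 56 = \frac{7 i \sqrt{10}}{10} + 56 = 56 + \frac{7 i \sqrt{10}}{10}$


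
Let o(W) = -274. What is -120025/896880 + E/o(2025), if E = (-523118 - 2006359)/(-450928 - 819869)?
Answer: -1468704921707/10409738708688 ≈ -0.14109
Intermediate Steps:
E = 843159/423599 (E = -2529477/(-1270797) = -2529477*(-1/1270797) = 843159/423599 ≈ 1.9905)
-120025/896880 + E/o(2025) = -120025/896880 + (843159/423599)/(-274) = -120025*1/896880 + (843159/423599)*(-1/274) = -24005/179376 - 843159/116066126 = -1468704921707/10409738708688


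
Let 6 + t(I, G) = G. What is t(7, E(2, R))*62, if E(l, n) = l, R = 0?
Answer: -248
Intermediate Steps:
t(I, G) = -6 + G
t(7, E(2, R))*62 = (-6 + 2)*62 = -4*62 = -248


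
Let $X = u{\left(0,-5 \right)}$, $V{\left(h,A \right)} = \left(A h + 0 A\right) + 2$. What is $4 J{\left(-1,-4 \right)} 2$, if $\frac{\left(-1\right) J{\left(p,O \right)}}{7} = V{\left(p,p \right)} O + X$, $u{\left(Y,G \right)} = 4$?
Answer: $448$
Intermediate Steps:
$V{\left(h,A \right)} = 2 + A h$ ($V{\left(h,A \right)} = \left(A h + 0\right) + 2 = A h + 2 = 2 + A h$)
$X = 4$
$J{\left(p,O \right)} = -28 - 7 O \left(2 + p^{2}\right)$ ($J{\left(p,O \right)} = - 7 \left(\left(2 + p p\right) O + 4\right) = - 7 \left(\left(2 + p^{2}\right) O + 4\right) = - 7 \left(O \left(2 + p^{2}\right) + 4\right) = - 7 \left(4 + O \left(2 + p^{2}\right)\right) = -28 - 7 O \left(2 + p^{2}\right)$)
$4 J{\left(-1,-4 \right)} 2 = 4 \left(-28 - - 28 \left(2 + \left(-1\right)^{2}\right)\right) 2 = 4 \left(-28 - - 28 \left(2 + 1\right)\right) 2 = 4 \left(-28 - \left(-28\right) 3\right) 2 = 4 \left(-28 + 84\right) 2 = 4 \cdot 56 \cdot 2 = 224 \cdot 2 = 448$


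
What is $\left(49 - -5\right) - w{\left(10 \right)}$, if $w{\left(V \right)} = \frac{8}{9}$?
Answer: $\frac{478}{9} \approx 53.111$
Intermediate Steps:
$w{\left(V \right)} = \frac{8}{9}$ ($w{\left(V \right)} = 8 \cdot \frac{1}{9} = \frac{8}{9}$)
$\left(49 - -5\right) - w{\left(10 \right)} = \left(49 - -5\right) - \frac{8}{9} = \left(49 + 5\right) - \frac{8}{9} = 54 - \frac{8}{9} = \frac{478}{9}$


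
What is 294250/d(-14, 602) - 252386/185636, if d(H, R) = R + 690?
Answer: 3393581893/14990107 ≈ 226.39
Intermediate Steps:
d(H, R) = 690 + R
294250/d(-14, 602) - 252386/185636 = 294250/(690 + 602) - 252386/185636 = 294250/1292 - 252386*1/185636 = 294250*(1/1292) - 126193/92818 = 147125/646 - 126193/92818 = 3393581893/14990107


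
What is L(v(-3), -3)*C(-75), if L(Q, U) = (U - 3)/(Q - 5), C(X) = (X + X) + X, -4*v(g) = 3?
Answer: -5400/23 ≈ -234.78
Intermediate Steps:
v(g) = -¾ (v(g) = -¼*3 = -¾)
C(X) = 3*X (C(X) = 2*X + X = 3*X)
L(Q, U) = (-3 + U)/(-5 + Q)
L(v(-3), -3)*C(-75) = ((-3 - 3)/(-5 - ¾))*(3*(-75)) = (-6/(-23/4))*(-225) = -4/23*(-6)*(-225) = (24/23)*(-225) = -5400/23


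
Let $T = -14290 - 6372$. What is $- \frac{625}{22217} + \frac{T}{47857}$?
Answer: $- \frac{488958279}{1063238969} \approx -0.45988$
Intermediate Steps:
$T = -20662$ ($T = -14290 - 6372 = -20662$)
$- \frac{625}{22217} + \frac{T}{47857} = - \frac{625}{22217} - \frac{20662}{47857} = - \frac{488958279}{1063238969}$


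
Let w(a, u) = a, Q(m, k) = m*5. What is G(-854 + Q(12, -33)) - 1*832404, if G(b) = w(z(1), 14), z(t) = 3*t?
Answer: -832401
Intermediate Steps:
Q(m, k) = 5*m
G(b) = 3 (G(b) = 3*1 = 3)
G(-854 + Q(12, -33)) - 1*832404 = 3 - 1*832404 = 3 - 832404 = -832401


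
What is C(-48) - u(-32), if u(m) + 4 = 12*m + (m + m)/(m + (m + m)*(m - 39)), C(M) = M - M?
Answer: 54710/141 ≈ 388.01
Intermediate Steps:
C(M) = 0
u(m) = -4 + 12*m + 2*m/(m + 2*m*(-39 + m)) (u(m) = -4 + (12*m + (m + m)/(m + (m + m)*(m - 39))) = -4 + (12*m + (2*m)/(m + (2*m)*(-39 + m))) = -4 + (12*m + (2*m)/(m + 2*m*(-39 + m))) = -4 + (12*m + 2*m/(m + 2*m*(-39 + m))) = -4 + 12*m + 2*m/(m + 2*m*(-39 + m)))
C(-48) - u(-32) = 0 - 2*(155 - 466*(-32) + 12*(-32)²)/(-77 + 2*(-32)) = 0 - 2*(155 + 14912 + 12*1024)/(-77 - 64) = 0 - 2*(155 + 14912 + 12288)/(-141) = 0 - 2*(-1)*27355/141 = 0 - 1*(-54710/141) = 0 + 54710/141 = 54710/141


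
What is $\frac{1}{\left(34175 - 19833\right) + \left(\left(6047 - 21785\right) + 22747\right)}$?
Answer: $\frac{1}{21351} \approx 4.6836 \cdot 10^{-5}$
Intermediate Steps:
$\frac{1}{\left(34175 - 19833\right) + \left(\left(6047 - 21785\right) + 22747\right)} = \frac{1}{14342 + \left(-15738 + 22747\right)} = \frac{1}{14342 + 7009} = \frac{1}{21351}$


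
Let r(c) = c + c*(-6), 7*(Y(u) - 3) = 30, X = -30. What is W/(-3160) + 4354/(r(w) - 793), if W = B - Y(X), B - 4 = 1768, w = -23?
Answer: -52342907/7498680 ≈ -6.9803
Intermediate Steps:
Y(u) = 51/7 (Y(u) = 3 + (⅐)*30 = 3 + 30/7 = 51/7)
B = 1772 (B = 4 + 1768 = 1772)
r(c) = -5*c (r(c) = c - 6*c = -5*c)
W = 12353/7 (W = 1772 - 1*51/7 = 1772 - 51/7 = 12353/7 ≈ 1764.7)
W/(-3160) + 4354/(r(w) - 793) = (12353/7)/(-3160) + 4354/(-5*(-23) - 793) = (12353/7)*(-1/3160) + 4354/(115 - 793) = -12353/22120 + 4354/(-678) = -12353/22120 + 4354*(-1/678) = -12353/22120 - 2177/339 = -52342907/7498680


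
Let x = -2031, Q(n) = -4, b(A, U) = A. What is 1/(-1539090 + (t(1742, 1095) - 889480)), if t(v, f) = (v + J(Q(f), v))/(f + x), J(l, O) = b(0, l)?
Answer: -36/87428587 ≈ -4.1176e-7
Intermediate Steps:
J(l, O) = 0
t(v, f) = v/(-2031 + f) (t(v, f) = (v + 0)/(f - 2031) = v/(-2031 + f))
1/(-1539090 + (t(1742, 1095) - 889480)) = 1/(-1539090 + (1742/(-2031 + 1095) - 889480)) = 1/(-1539090 + (1742/(-936) - 889480)) = 1/(-1539090 + (1742*(-1/936) - 889480)) = 1/(-1539090 + (-67/36 - 889480)) = 1/(-1539090 - 32021347/36) = 1/(-87428587/36) = -36/87428587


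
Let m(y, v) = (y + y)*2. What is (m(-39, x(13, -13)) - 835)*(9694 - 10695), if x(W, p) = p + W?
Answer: 991991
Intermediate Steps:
x(W, p) = W + p
m(y, v) = 4*y (m(y, v) = (2*y)*2 = 4*y)
(m(-39, x(13, -13)) - 835)*(9694 - 10695) = (4*(-39) - 835)*(9694 - 10695) = (-156 - 835)*(-1001) = -991*(-1001) = 991991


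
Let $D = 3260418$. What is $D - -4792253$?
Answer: $8052671$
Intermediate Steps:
$D - -4792253 = 3260418 - -4792253 = 3260418 + 4792253 = 8052671$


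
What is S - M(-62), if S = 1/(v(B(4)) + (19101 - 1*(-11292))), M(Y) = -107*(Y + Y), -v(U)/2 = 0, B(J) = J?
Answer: -403254323/30393 ≈ -13268.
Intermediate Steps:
v(U) = 0 (v(U) = -2*0 = 0)
M(Y) = -214*Y
S = 1/30393 (S = 1/(0 + (19101 - 1*(-11292))) = 1/(0 + (19101 + 11292)) = 1/(0 + 30393) = 1/30393 ≈ 3.2902e-5)
S - M(-62) = 1/30393 - (-214)*(-62) = 1/30393 - 1*13268 = 1/30393 - 13268 = -403254323/30393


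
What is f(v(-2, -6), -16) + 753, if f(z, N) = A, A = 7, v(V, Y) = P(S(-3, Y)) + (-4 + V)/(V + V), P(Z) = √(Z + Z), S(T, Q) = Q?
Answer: 760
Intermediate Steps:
P(Z) = √2*√Z (P(Z) = √(2*Z) = √2*√Z)
v(V, Y) = √2*√Y + (-4 + V)/(2*V) (v(V, Y) = √2*√Y + (-4 + V)/(V + V) = √2*√Y + (-4 + V)/((2*V)) = √2*√Y + (-4 + V)*(1/(2*V)) = √2*√Y + (-4 + V)/(2*V))
f(z, N) = 7
f(v(-2, -6), -16) + 753 = 7 + 753 = 760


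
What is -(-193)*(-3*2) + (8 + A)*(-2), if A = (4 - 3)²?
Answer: -1176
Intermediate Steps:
A = 1 (A = 1² = 1)
-(-193)*(-3*2) + (8 + A)*(-2) = -(-193)*(-3*2) + (8 + 1)*(-2) = -(-193)*(-6) + 9*(-2) = -193*6 - 18 = -1158 - 18 = -1176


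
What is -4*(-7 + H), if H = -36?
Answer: 172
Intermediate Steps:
-4*(-7 + H) = -4*(-7 - 36) = -4*(-43) = 172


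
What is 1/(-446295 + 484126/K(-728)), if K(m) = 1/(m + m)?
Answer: -1/705333751 ≈ -1.4178e-9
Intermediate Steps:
K(m) = 1/(2*m)
1/(-446295 + 484126/K(-728)) = 1/(-446295 + 484126/(((½)/(-728)))) = 1/(-446295 + 484126/(((½)*(-1/728)))) = 1/(-446295 + 484126/(-1/1456)) = 1/(-446295 + 484126*(-1456)) = 1/(-446295 - 704887456) = 1/(-705333751) = -1/705333751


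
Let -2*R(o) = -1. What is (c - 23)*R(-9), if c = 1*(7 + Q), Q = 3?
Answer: -13/2 ≈ -6.5000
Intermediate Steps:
R(o) = ½ (R(o) = -½*(-1) = ½)
c = 10 (c = 1*(7 + 3) = 1*10 = 10)
(c - 23)*R(-9) = (10 - 23)*(½) = -13*½ = -13/2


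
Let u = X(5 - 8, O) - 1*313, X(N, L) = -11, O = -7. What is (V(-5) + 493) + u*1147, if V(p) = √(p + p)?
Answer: -371135 + I*√10 ≈ -3.7114e+5 + 3.1623*I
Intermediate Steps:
V(p) = √2*√p (V(p) = √(2*p) = √2*√p)
u = -324 (u = -11 - 1*313 = -11 - 313 = -324)
(V(-5) + 493) + u*1147 = (√2*√(-5) + 493) - 324*1147 = (√2*(I*√5) + 493) - 371628 = (I*√10 + 493) - 371628 = (493 + I*√10) - 371628 = -371135 + I*√10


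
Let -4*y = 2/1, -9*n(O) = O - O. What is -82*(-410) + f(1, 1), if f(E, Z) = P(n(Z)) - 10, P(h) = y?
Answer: 67219/2 ≈ 33610.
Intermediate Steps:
n(O) = 0 (n(O) = -(O - O)/9 = -⅑*0 = 0)
y = -½ (y = -1/(2*1) = -1/2 = -¼*2 = -½ ≈ -0.50000)
P(h) = -½
f(E, Z) = -21/2 (f(E, Z) = -½ - 10 = -21/2)
-82*(-410) + f(1, 1) = -82*(-410) - 21/2 = 33620 - 21/2 = 67219/2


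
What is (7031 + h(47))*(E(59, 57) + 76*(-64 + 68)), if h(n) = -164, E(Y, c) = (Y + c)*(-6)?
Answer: -2691864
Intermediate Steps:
E(Y, c) = -6*Y - 6*c
(7031 + h(47))*(E(59, 57) + 76*(-64 + 68)) = (7031 - 164)*((-6*59 - 6*57) + 76*(-64 + 68)) = 6867*((-354 - 342) + 76*4) = 6867*(-696 + 304) = 6867*(-392) = -2691864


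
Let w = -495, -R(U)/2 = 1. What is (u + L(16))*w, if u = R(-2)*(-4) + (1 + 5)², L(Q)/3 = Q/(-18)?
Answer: -20460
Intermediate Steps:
R(U) = -2 (R(U) = -2*1 = -2)
L(Q) = -Q/6 (L(Q) = 3*(Q/(-18)) = 3*(Q*(-1/18)) = 3*(-Q/18) = -Q/6)
u = 44 (u = -2*(-4) + (1 + 5)² = 8 + 6² = 8 + 36 = 44)
(u + L(16))*w = (44 - ⅙*16)*(-495) = (44 - 8/3)*(-495) = (124/3)*(-495) = -20460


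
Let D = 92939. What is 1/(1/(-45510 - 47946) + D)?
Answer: 93456/8685707183 ≈ 1.0760e-5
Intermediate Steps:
1/(1/(-45510 - 47946) + D) = 1/(1/(-45510 - 47946) + 92939) = 1/(1/(-93456) + 92939) = 1/(-1/93456 + 92939) = 1/(8685707183/93456) = 93456/8685707183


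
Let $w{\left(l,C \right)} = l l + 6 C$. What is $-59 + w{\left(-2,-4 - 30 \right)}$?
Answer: $-259$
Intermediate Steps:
$w{\left(l,C \right)} = l^{2} + 6 C$
$-59 + w{\left(-2,-4 - 30 \right)} = -59 + \left(\left(-2\right)^{2} + 6 \left(-4 - 30\right)\right) = -59 + \left(4 + 6 \left(-4 - 30\right)\right) = -59 + \left(4 + 6 \left(-34\right)\right) = -59 + \left(4 - 204\right) = -59 - 200 = -259$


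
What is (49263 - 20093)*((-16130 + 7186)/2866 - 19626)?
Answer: -820509220100/1433 ≈ -5.7258e+8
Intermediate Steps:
(49263 - 20093)*((-16130 + 7186)/2866 - 19626) = 29170*(-8944*1/2866 - 19626) = 29170*(-4472/1433 - 19626) = 29170*(-28128530/1433) = -820509220100/1433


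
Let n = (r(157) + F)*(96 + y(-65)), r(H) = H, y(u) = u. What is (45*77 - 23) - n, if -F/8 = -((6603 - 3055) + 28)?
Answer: -888273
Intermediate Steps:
F = 28608 (F = -(-8)*((6603 - 3055) + 28) = -(-8)*(3548 + 28) = -(-8)*3576 = -8*(-3576) = 28608)
n = 891715 (n = (157 + 28608)*(96 - 65) = 28765*31 = 891715)
(45*77 - 23) - n = (45*77 - 23) - 1*891715 = (3465 - 23) - 891715 = 3442 - 891715 = -888273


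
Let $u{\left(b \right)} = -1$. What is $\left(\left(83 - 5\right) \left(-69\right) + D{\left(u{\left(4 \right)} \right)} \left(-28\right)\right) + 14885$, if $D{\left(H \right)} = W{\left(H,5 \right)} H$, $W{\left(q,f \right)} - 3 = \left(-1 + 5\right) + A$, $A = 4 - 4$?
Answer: $9699$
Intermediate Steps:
$A = 0$ ($A = 4 - 4 = 0$)
$W{\left(q,f \right)} = 7$ ($W{\left(q,f \right)} = 3 + \left(\left(-1 + 5\right) + 0\right) = 3 + \left(4 + 0\right) = 3 + 4 = 7$)
$D{\left(H \right)} = 7 H$
$\left(\left(83 - 5\right) \left(-69\right) + D{\left(u{\left(4 \right)} \right)} \left(-28\right)\right) + 14885 = \left(\left(83 - 5\right) \left(-69\right) + 7 \left(-1\right) \left(-28\right)\right) + 14885 = \left(78 \left(-69\right) - -196\right) + 14885 = \left(-5382 + 196\right) + 14885 = -5186 + 14885 = 9699$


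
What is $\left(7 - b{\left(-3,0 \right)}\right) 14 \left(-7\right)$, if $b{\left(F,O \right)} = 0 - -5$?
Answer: $-196$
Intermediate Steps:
$b{\left(F,O \right)} = 5$ ($b{\left(F,O \right)} = 0 + 5 = 5$)
$\left(7 - b{\left(-3,0 \right)}\right) 14 \left(-7\right) = \left(7 - 5\right) 14 \left(-7\right) = 2 \cdot 14 \left(-7\right) = 28 \left(-7\right) = -196$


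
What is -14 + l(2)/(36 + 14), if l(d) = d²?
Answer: -348/25 ≈ -13.920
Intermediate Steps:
-14 + l(2)/(36 + 14) = -14 + 2²/(36 + 14) = -14 + 4/50 = -14 + 4*(1/50) = -14 + 2/25 = -348/25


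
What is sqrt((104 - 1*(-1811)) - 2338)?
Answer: 3*I*sqrt(47) ≈ 20.567*I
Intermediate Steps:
sqrt((104 - 1*(-1811)) - 2338) = sqrt((104 + 1811) - 2338) = sqrt(1915 - 2338) = sqrt(-423) = 3*I*sqrt(47)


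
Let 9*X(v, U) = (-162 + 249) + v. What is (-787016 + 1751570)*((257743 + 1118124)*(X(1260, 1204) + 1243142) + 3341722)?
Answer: 1649973130295938738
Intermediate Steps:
X(v, U) = 29/3 + v/9 (X(v, U) = ((-162 + 249) + v)/9 = (87 + v)/9 = 29/3 + v/9)
(-787016 + 1751570)*((257743 + 1118124)*(X(1260, 1204) + 1243142) + 3341722) = (-787016 + 1751570)*((257743 + 1118124)*((29/3 + (⅑)*1260) + 1243142) + 3341722) = 964554*(1375867*((29/3 + 140) + 1243142) + 3341722) = 964554*(1375867*(449/3 + 1243142) + 3341722) = 964554*(1375867*(3729875/3) + 3341722) = 964554*(5131811926625/3 + 3341722) = 964554*(5131821951791/3) = 1649973130295938738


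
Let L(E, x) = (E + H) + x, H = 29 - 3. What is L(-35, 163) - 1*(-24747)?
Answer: 24901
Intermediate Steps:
H = 26
L(E, x) = 26 + E + x (L(E, x) = (E + 26) + x = (26 + E) + x = 26 + E + x)
L(-35, 163) - 1*(-24747) = (26 - 35 + 163) - 1*(-24747) = 154 + 24747 = 24901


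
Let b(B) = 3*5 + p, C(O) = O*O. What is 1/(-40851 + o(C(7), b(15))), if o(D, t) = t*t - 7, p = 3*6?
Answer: -1/39769 ≈ -2.5145e-5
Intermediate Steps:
p = 18
C(O) = O²
b(B) = 33 (b(B) = 3*5 + 18 = 15 + 18 = 33)
o(D, t) = -7 + t² (o(D, t) = t² - 7 = -7 + t²)
1/(-40851 + o(C(7), b(15))) = 1/(-40851 + (-7 + 33²)) = 1/(-40851 + (-7 + 1089)) = 1/(-40851 + 1082) = 1/(-39769) = -1/39769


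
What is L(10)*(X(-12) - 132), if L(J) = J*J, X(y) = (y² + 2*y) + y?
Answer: -2400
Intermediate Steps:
X(y) = y² + 3*y
L(J) = J²
L(10)*(X(-12) - 132) = 10²*(-12*(3 - 12) - 132) = 100*(-12*(-9) - 132) = 100*(108 - 132) = 100*(-24) = -2400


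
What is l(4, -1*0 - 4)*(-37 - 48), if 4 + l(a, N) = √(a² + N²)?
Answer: 340 - 340*√2 ≈ -140.83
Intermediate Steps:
l(a, N) = -4 + √(N² + a²) (l(a, N) = -4 + √(a² + N²) = -4 + √(N² + a²))
l(4, -1*0 - 4)*(-37 - 48) = (-4 + √((-1*0 - 4)² + 4²))*(-37 - 48) = (-4 + √((0 - 4)² + 16))*(-85) = (-4 + √((-4)² + 16))*(-85) = (-4 + √(16 + 16))*(-85) = (-4 + √32)*(-85) = (-4 + 4*√2)*(-85) = 340 - 340*√2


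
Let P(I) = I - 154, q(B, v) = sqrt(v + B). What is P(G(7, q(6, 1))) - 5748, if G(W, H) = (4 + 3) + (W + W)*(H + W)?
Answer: -5797 + 14*sqrt(7) ≈ -5760.0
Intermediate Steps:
q(B, v) = sqrt(B + v)
G(W, H) = 7 + 2*W*(H + W) (G(W, H) = 7 + (2*W)*(H + W) = 7 + 2*W*(H + W))
P(I) = -154 + I
P(G(7, q(6, 1))) - 5748 = (-154 + (7 + 2*7**2 + 2*sqrt(6 + 1)*7)) - 5748 = (-154 + (7 + 2*49 + 2*sqrt(7)*7)) - 5748 = (-154 + (7 + 98 + 14*sqrt(7))) - 5748 = (-154 + (105 + 14*sqrt(7))) - 5748 = (-49 + 14*sqrt(7)) - 5748 = -5797 + 14*sqrt(7)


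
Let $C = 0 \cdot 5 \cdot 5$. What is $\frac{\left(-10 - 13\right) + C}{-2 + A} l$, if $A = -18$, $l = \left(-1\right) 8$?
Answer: $- \frac{46}{5} \approx -9.2$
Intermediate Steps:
$l = -8$
$C = 0$ ($C = 0 \cdot 5 = 0$)
$\frac{\left(-10 - 13\right) + C}{-2 + A} l = \frac{\left(-10 - 13\right) + 0}{-2 - 18} \left(-8\right) = \frac{-23 + 0}{-20} \left(-8\right) = \left(-23\right) \left(- \frac{1}{20}\right) \left(-8\right) = \frac{23}{20} \left(-8\right) = - \frac{46}{5}$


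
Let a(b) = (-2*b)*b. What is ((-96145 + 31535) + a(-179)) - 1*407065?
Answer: -535757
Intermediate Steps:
a(b) = -2*b**2
((-96145 + 31535) + a(-179)) - 1*407065 = ((-96145 + 31535) - 2*(-179)**2) - 1*407065 = (-64610 - 2*32041) - 407065 = (-64610 - 64082) - 407065 = -128692 - 407065 = -535757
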